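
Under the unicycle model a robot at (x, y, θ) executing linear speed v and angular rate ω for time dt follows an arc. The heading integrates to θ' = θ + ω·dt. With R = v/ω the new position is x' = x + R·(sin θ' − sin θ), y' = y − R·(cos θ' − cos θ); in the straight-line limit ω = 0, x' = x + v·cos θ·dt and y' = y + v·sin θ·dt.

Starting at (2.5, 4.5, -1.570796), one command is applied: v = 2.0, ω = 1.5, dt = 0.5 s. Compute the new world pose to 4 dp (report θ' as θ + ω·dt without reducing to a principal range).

θ' = -1.5708 + 1.5·0.5 = -0.8208
R = v/ω = 2.0/1.5 = 1.3333
x' = 2.5 + 1.3333·(sin -0.8208 − sin -1.5708) = 2.8577
y' = 4.5 − 1.3333·(cos -0.8208 − cos -1.5708) = 3.5911

(2.8577, 3.5911, -0.8208)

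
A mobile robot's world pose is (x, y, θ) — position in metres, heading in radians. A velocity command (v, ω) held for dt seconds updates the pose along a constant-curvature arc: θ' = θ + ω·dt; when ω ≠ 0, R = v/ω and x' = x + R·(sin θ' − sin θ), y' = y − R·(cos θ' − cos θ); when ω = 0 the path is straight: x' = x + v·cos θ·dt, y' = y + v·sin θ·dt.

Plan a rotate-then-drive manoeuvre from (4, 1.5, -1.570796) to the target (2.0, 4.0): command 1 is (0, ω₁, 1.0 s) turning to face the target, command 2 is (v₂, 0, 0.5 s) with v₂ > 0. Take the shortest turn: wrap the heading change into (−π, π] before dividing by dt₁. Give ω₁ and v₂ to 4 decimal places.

heading to target = atan2(4−1.5, 2−4) = 2.2455
Δθ = wrap(2.2455 − -1.5708) = -2.4669; ω₁ = Δθ/dt₁ = -2.4669
distance = √((2−4)² + (4−1.5)²) = 3.2016; v₂ = distance/dt₂ = 6.4031

ω₁ = -2.4669, v₂ = 6.4031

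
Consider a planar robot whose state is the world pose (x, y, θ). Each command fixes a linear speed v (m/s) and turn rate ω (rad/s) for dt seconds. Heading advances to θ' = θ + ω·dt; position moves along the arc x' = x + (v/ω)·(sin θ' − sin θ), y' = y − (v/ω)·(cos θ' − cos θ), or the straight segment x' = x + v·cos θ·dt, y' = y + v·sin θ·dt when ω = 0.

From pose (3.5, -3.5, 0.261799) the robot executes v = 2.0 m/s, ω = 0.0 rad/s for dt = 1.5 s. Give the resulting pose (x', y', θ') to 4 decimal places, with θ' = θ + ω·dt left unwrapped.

θ' = 0.2618 + 0.0·1.5 = 0.2618
ω = 0 → straight: x' = 3.5 + 2.0·cos(0.2618)·1.5 = 6.3978
y' = -3.5 + 2.0·sin(0.2618)·1.5 = -2.7235

(6.3978, -2.7235, 0.2618)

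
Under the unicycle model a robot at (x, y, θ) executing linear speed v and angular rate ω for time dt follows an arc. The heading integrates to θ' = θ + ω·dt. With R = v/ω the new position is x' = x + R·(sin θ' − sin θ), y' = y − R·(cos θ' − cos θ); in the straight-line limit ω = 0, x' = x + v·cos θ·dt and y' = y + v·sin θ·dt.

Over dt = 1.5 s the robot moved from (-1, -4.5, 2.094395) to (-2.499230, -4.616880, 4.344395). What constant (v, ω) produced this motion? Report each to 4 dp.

Δθ = 4.344395 − 2.094395 = 2.250000
ω = Δθ/dt = 2.250000/1.5 = 1.5000
R = Δx/(sin θ' − sin θ) = 0.8333
v = R·ω = 0.8333·1.5000 = 1.2500

v = 1.2500, ω = 1.5000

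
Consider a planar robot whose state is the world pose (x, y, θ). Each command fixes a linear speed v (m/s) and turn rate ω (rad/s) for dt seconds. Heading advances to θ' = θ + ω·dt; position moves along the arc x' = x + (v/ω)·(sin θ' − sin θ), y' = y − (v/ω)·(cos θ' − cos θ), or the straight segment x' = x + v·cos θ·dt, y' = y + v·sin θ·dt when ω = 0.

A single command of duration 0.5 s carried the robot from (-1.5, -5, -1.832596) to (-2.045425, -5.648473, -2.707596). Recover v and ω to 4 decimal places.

Δθ = -2.707596 − -1.832596 = -0.875000
ω = Δθ/dt = -0.875000/0.5 = -1.7500
R = −Δy/(cos θ' − cos θ) = -1.0000
v = R·ω = -1.0000·-1.7500 = 1.7500

v = 1.7500, ω = -1.7500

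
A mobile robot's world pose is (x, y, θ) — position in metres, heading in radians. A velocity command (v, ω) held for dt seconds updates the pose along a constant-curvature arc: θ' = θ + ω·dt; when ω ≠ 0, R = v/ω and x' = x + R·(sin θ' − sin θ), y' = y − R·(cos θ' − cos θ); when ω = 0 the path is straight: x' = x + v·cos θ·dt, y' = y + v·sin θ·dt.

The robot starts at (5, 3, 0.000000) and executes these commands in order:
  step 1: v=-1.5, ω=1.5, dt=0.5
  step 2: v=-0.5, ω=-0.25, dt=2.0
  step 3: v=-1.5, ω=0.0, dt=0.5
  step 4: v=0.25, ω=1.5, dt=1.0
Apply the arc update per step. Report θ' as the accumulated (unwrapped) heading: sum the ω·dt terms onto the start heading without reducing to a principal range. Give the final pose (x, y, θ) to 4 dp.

(2.8460, 2.2629, 1.7500)

step 1: θ'=0.7500 (R=-1.0000) → pose (4.3184, 2.7317, 0.7500)
step 2: θ'=0.2500 (R=2.0000) → pose (3.4499, 2.2572, 0.2500)
step 3: θ'=0.2500 (straight) → pose (2.7232, 2.0717, 0.2500)
step 4: θ'=1.7500 (R=0.1667) → pose (2.8460, 2.2629, 1.7500)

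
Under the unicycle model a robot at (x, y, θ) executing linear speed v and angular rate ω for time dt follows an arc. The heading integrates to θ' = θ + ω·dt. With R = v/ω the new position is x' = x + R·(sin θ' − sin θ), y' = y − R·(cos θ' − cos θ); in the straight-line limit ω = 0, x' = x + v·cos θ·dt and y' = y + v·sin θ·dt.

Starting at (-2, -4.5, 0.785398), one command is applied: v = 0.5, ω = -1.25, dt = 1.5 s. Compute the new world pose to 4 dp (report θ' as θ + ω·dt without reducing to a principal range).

θ' = 0.7854 + -1.25·1.5 = -1.0896
R = v/ω = 0.5/-1.25 = -0.4000
x' = -2 + -0.4000·(sin -1.0896 − sin 0.7854) = -1.3626
y' = -4.5 − -0.4000·(cos -1.0896 − cos 0.7854) = -4.5977

(-1.3626, -4.5977, -1.0896)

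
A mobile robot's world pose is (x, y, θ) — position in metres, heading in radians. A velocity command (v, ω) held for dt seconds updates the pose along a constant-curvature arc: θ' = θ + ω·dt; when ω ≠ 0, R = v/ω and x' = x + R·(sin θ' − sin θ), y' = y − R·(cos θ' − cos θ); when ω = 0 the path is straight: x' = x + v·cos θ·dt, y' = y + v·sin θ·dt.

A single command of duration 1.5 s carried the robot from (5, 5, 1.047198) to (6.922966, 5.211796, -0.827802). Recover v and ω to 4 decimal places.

Δθ = -0.827802 − 1.047198 = -1.875000
ω = Δθ/dt = -1.875000/1.5 = -1.2500
R = Δx/(sin θ' − sin θ) = -1.2000
v = R·ω = -1.2000·-1.2500 = 1.5000

v = 1.5000, ω = -1.2500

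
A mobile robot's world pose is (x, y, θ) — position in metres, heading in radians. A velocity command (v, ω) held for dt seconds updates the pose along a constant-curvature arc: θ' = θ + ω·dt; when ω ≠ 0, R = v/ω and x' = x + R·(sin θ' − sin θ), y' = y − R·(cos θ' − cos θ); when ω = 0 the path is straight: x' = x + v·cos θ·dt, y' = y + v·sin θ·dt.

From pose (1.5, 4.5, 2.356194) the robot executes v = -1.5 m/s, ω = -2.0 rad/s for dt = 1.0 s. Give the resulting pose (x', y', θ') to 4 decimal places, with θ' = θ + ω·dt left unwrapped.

θ' = 2.3562 + -2.0·1.0 = 0.3562
R = v/ω = -1.5/-2.0 = 0.7500
x' = 1.5 + 0.7500·(sin 0.3562 − sin 2.3562) = 1.2312
y' = 4.5 − 0.7500·(cos 0.3562 − cos 2.3562) = 3.2667

(1.2312, 3.2667, 0.3562)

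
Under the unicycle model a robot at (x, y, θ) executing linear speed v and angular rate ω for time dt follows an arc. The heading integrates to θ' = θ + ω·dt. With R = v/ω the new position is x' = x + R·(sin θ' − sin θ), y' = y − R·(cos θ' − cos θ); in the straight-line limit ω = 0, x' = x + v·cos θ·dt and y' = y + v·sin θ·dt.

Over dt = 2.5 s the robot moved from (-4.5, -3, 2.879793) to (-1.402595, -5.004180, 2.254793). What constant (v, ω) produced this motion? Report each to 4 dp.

Δθ = 2.254793 − 2.879793 = -0.625000
ω = Δθ/dt = -0.625000/2.5 = -0.2500
R = Δx/(sin θ' − sin θ) = 6.0000
v = R·ω = 6.0000·-0.2500 = -1.5000

v = -1.5000, ω = -0.2500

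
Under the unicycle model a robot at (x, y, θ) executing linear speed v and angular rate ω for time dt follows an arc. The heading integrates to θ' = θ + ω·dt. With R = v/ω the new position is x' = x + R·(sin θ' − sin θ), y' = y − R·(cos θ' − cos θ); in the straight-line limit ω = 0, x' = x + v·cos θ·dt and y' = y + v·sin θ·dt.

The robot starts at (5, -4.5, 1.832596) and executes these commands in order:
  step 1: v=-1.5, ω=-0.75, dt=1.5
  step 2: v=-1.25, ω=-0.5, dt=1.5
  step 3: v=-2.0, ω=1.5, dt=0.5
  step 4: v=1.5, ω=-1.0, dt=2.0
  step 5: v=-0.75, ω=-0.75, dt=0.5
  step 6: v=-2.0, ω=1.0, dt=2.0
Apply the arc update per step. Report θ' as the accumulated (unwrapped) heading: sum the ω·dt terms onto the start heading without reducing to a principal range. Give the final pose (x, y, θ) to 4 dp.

step 1: θ'=0.7076 (R=2.0000) → pose (4.3682, -6.5375, 0.7076)
step 2: θ'=-0.0424 (R=2.5000) → pose (2.6372, -7.1354, -0.0424)
step 3: θ'=0.7076 (R=-1.3333) → pose (1.7140, -7.4543, 0.7076)
step 4: θ'=-1.2924 (R=-1.5000) → pose (4.1312, -8.1820, -1.2924)
step 5: θ'=-1.6674 (R=1.0000) → pose (4.0974, -7.8107, -1.6674)
step 6: θ'=0.3326 (R=-2.0000) → pose (1.4537, -5.7274, 0.3326)

(1.4537, -5.7274, 0.3326)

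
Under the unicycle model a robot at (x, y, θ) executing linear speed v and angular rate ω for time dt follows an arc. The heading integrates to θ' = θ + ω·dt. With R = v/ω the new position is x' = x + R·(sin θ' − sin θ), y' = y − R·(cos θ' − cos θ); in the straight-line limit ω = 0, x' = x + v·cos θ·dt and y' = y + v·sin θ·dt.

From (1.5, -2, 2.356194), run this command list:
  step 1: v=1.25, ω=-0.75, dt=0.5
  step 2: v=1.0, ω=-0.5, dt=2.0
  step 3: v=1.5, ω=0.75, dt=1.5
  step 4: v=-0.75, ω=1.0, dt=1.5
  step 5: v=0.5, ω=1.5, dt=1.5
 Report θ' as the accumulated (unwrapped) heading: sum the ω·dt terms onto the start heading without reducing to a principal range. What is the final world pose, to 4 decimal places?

step 1: θ'=1.9812 (R=-1.6667) → pose (1.1502, -1.4864, 1.9812)
step 2: θ'=0.9812 (R=-2.0000) → pose (1.3218, 0.4236, 0.9812)
step 3: θ'=2.1062 (R=2.0000) → pose (1.3797, 2.5560, 2.1062)
step 4: θ'=3.6062 (R=-0.7500) → pose (2.3607, 2.2681, 3.6062)
step 5: θ'=5.8562 (R=0.3333) → pose (2.3721, 1.6667, 5.8562)

(2.3721, 1.6667, 5.8562)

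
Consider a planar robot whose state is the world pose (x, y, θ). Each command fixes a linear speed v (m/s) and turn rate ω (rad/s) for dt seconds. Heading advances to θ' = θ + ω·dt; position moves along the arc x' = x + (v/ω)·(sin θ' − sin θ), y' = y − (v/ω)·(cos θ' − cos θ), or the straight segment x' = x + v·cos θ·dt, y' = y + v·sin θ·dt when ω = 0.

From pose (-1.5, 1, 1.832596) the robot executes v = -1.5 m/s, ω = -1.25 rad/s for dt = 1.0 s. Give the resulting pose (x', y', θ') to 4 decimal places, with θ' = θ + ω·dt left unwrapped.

(-1.9989, -0.3126, 0.5826)

θ' = 1.8326 + -1.25·1.0 = 0.5826
R = v/ω = -1.5/-1.25 = 1.2000
x' = -1.5 + 1.2000·(sin 0.5826 − sin 1.8326) = -1.9989
y' = 1 − 1.2000·(cos 0.5826 − cos 1.8326) = -0.3126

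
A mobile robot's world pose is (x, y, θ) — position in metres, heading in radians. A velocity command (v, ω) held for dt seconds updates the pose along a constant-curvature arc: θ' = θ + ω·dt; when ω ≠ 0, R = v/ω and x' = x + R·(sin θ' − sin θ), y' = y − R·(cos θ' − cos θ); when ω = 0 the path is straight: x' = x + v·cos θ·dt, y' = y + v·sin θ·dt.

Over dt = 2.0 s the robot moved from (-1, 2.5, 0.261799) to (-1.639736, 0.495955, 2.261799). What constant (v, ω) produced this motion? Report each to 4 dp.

v = -1.2500, ω = 1.0000

Δθ = 2.261799 − 0.261799 = 2.000000
ω = Δθ/dt = 2.000000/2.0 = 1.0000
R = −Δy/(cos θ' − cos θ) = -1.2500
v = R·ω = -1.2500·1.0000 = -1.2500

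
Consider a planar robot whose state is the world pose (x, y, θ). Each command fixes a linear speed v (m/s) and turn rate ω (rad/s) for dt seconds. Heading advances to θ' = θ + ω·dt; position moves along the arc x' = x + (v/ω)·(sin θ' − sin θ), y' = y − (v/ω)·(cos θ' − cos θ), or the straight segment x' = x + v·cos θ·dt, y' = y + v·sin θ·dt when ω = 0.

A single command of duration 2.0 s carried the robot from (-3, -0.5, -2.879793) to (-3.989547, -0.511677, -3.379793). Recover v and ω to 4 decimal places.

v = 0.5000, ω = -0.2500

Δθ = -3.379793 − -2.879793 = -0.500000
ω = Δθ/dt = -0.500000/2.0 = -0.2500
R = Δx/(sin θ' − sin θ) = -2.0000
v = R·ω = -2.0000·-0.2500 = 0.5000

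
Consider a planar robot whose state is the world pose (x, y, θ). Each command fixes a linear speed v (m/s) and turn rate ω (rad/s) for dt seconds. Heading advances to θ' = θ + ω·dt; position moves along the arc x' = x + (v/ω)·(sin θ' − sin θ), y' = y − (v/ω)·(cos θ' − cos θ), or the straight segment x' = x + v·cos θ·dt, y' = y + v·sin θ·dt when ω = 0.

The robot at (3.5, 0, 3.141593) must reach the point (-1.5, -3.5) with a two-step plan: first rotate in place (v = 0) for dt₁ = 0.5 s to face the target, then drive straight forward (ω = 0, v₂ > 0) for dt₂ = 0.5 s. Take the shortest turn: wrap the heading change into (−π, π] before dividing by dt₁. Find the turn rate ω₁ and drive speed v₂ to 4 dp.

heading to target = atan2(-3.5−0, -1.5−3.5) = -2.5309
Δθ = wrap(-2.5309 − 3.1416) = 0.6107; ω₁ = Δθ/dt₁ = 1.2215
distance = √((-1.5−3.5)² + (-3.5−0)²) = 6.1033; v₂ = distance/dt₂ = 12.2066

ω₁ = 1.2215, v₂ = 12.2066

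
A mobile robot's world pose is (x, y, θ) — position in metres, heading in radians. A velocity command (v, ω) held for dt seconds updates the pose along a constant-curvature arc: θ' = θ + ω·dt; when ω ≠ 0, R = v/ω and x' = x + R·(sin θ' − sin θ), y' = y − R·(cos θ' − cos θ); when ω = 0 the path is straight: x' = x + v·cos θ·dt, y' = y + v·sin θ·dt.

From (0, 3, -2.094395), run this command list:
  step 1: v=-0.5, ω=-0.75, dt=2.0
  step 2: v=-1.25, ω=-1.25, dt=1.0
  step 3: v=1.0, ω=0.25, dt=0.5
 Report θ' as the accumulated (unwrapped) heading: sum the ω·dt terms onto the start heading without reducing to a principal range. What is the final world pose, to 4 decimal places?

(1.4575, 2.7338, -4.7194)

step 1: θ'=-3.5944 (R=0.6667) → pose (0.8690, 3.2661, -3.5944)
step 2: θ'=-4.8444 (R=1.0000) → pose (1.4228, 2.2353, -4.8444)
step 3: θ'=-4.7194 (R=4.0000) → pose (1.4575, 2.7338, -4.7194)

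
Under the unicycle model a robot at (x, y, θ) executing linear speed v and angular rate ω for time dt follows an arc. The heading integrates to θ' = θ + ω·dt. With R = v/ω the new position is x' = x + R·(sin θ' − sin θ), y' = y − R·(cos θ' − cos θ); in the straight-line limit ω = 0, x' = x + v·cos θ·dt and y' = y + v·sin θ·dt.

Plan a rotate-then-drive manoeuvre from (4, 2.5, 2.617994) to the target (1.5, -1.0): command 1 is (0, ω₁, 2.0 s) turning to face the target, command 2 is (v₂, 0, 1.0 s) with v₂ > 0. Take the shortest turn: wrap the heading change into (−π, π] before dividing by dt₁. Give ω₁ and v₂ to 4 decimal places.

heading to target = atan2(-1−2.5, 1.5−4) = -2.1910
Δθ = wrap(-2.1910 − 2.6180) = 1.4741; ω₁ = Δθ/dt₁ = 0.7371
distance = √((1.5−4)² + (-1−2.5)²) = 4.3012; v₂ = distance/dt₂ = 4.3012

ω₁ = 0.7371, v₂ = 4.3012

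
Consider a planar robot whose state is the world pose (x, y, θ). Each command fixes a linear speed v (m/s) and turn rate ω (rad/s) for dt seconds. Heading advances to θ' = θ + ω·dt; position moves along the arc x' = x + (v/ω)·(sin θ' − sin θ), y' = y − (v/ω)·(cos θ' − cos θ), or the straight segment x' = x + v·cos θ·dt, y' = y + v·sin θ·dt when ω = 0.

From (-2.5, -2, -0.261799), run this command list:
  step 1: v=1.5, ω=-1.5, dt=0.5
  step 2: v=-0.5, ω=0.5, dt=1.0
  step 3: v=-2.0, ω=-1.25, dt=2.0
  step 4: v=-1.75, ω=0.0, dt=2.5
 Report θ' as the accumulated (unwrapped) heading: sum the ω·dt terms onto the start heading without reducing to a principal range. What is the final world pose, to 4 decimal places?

(2.6456, 1.4537, -3.0118)

step 1: θ'=-1.0118 (R=-1.0000) → pose (-1.9110, -2.4356, -1.0118)
step 2: θ'=-0.5118 (R=-1.0000) → pose (-2.2691, -2.0941, -0.5118)
step 3: θ'=-3.0118 (R=1.6000) → pose (-1.6926, 0.8875, -3.0118)
step 4: θ'=-3.0118 (straight) → pose (2.6456, 1.4537, -3.0118)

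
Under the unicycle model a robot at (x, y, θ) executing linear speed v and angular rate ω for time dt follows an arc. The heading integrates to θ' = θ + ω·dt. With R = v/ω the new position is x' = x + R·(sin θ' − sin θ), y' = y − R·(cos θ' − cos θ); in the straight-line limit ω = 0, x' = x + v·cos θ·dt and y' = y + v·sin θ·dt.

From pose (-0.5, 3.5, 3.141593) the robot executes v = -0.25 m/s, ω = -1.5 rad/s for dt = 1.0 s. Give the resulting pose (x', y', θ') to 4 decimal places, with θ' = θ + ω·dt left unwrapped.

θ' = 3.1416 + -1.5·1.0 = 1.6416
R = v/ω = -0.25/-1.5 = 0.1667
x' = -0.5 + 0.1667·(sin 1.6416 − sin 3.1416) = -0.3338
y' = 3.5 − 0.1667·(cos 1.6416 − cos 3.1416) = 3.3451

(-0.3338, 3.3451, 1.6416)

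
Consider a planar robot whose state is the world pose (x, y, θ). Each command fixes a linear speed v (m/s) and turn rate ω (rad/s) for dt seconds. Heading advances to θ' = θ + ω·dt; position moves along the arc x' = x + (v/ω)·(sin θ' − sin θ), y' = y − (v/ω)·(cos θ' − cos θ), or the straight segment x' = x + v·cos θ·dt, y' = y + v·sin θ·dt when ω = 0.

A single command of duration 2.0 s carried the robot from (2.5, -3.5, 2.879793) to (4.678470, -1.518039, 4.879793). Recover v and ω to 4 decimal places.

Δθ = 4.879793 − 2.879793 = 2.000000
ω = Δθ/dt = 2.000000/2.0 = 1.0000
R = Δx/(sin θ' − sin θ) = -1.7500
v = R·ω = -1.7500·1.0000 = -1.7500

v = -1.7500, ω = 1.0000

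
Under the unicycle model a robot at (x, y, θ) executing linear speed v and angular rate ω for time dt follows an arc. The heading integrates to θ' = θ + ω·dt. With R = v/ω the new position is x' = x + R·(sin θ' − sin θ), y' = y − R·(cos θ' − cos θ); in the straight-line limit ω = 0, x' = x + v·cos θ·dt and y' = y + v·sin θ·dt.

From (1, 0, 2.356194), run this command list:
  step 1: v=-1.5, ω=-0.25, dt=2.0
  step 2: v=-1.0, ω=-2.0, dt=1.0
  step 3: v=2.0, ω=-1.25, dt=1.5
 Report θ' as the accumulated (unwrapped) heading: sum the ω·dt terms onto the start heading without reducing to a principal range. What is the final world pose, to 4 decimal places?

(3.1760, -5.4656, -2.0188)

step 1: θ'=1.8562 (R=6.0000) → pose (2.5147, -2.5534, 1.8562)
step 2: θ'=-0.1438 (R=0.5000) → pose (1.9632, -3.1890, -0.1438)
step 3: θ'=-2.0188 (R=-1.6000) → pose (3.1760, -5.4656, -2.0188)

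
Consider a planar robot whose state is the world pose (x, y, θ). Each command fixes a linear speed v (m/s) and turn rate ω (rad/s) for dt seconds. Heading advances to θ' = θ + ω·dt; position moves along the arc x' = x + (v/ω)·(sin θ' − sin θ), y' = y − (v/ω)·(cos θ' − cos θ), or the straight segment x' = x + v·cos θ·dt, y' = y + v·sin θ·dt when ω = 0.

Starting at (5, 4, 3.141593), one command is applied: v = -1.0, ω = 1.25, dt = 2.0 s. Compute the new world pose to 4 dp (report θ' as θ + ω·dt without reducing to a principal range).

θ' = 3.1416 + 1.25·2.0 = 5.6416
R = v/ω = -1.0/1.25 = -0.8000
x' = 5 + -0.8000·(sin 5.6416 − sin 3.1416) = 5.4788
y' = 4 − -0.8000·(cos 5.6416 − cos 3.1416) = 5.4409

(5.4788, 5.4409, 5.6416)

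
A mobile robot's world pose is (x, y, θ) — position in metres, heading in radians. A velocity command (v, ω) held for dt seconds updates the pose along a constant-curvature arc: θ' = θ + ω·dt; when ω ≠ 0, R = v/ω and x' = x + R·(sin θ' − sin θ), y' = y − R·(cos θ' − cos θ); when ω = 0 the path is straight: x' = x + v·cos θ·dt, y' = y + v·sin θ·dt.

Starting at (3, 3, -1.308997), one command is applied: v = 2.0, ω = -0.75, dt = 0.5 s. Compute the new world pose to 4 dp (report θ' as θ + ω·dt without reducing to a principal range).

(3.0738, 2.0086, -1.6840)

θ' = -1.3090 + -0.75·0.5 = -1.6840
R = v/ω = 2.0/-0.75 = -2.6667
x' = 3 + -2.6667·(sin -1.6840 − sin -1.3090) = 3.0738
y' = 3 − -2.6667·(cos -1.6840 − cos -1.3090) = 2.0086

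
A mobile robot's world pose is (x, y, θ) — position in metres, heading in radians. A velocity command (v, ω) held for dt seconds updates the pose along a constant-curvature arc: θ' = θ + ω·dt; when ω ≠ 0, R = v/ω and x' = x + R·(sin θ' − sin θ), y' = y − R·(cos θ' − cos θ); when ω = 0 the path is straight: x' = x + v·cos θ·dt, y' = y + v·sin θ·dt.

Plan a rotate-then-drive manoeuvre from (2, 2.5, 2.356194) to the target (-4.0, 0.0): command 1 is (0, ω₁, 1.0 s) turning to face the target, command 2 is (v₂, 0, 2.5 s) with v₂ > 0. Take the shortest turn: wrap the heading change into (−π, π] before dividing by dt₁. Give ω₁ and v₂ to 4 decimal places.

heading to target = atan2(0−2.5, -4−2) = -2.7468
Δθ = wrap(-2.7468 − 2.3562) = 1.1802; ω₁ = Δθ/dt₁ = 1.1802
distance = √((-4−2)² + (0−2.5)²) = 6.5000; v₂ = distance/dt₂ = 2.6000

ω₁ = 1.1802, v₂ = 2.6000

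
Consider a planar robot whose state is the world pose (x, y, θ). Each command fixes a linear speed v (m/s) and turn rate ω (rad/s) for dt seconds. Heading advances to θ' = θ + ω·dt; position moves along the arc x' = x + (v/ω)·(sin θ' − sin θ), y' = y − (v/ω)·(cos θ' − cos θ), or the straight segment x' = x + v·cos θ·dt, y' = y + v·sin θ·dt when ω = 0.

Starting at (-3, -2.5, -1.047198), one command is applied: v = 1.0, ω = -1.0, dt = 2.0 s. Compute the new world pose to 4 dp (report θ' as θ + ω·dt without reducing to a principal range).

θ' = -1.0472 + -1.0·2.0 = -3.0472
R = v/ω = 1.0/-1.0 = -1.0000
x' = -3 + -1.0000·(sin -3.0472 − sin -1.0472) = -3.7718
y' = -2.5 − -1.0000·(cos -3.0472 − cos -1.0472) = -3.9955

(-3.7718, -3.9955, -3.0472)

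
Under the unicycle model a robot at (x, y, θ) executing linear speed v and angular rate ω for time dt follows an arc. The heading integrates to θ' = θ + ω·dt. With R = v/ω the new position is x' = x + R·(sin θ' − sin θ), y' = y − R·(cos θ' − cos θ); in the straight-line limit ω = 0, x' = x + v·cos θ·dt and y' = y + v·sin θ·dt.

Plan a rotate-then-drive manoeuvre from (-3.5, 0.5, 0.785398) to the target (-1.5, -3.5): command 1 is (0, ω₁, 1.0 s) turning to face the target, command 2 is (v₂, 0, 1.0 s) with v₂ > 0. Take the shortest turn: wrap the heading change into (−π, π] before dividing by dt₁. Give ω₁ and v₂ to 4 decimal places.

heading to target = atan2(-3.5−0.5, -1.5−-3.5) = -1.1071
Δθ = wrap(-1.1071 − 0.7854) = -1.8925; ω₁ = Δθ/dt₁ = -1.8925
distance = √((-1.5−-3.5)² + (-3.5−0.5)²) = 4.4721; v₂ = distance/dt₂ = 4.4721

ω₁ = -1.8925, v₂ = 4.4721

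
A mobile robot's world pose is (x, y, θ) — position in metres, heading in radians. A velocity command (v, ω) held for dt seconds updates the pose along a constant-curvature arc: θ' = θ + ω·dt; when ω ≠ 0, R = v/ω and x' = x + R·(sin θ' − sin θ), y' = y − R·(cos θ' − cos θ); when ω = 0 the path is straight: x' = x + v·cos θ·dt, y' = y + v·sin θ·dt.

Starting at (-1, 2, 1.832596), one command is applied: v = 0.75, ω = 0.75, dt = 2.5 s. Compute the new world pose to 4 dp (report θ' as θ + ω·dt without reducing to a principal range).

θ' = 1.8326 + 0.75·2.5 = 3.7076
R = v/ω = 0.75/0.75 = 1.0000
x' = -1 + 1.0000·(sin 3.7076 − sin 1.8326) = -2.5022
y' = 2 − 1.0000·(cos 3.7076 − cos 1.8326) = 2.5852

(-2.5022, 2.5852, 3.7076)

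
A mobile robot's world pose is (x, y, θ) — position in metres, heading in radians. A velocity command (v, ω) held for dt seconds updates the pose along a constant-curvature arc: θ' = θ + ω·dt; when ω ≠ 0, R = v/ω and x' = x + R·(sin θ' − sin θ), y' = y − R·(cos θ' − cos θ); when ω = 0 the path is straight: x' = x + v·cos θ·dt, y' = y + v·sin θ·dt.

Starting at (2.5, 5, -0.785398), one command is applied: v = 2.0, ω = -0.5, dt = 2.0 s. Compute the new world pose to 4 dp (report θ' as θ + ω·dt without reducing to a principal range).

θ' = -0.7854 + -0.5·2.0 = -1.7854
R = v/ω = 2.0/-0.5 = -4.0000
x' = 2.5 + -4.0000·(sin -1.7854 − sin -0.7854) = 3.5798
y' = 5 − -4.0000·(cos -1.7854 − cos -0.7854) = 1.3197

(3.5798, 1.3197, -1.7854)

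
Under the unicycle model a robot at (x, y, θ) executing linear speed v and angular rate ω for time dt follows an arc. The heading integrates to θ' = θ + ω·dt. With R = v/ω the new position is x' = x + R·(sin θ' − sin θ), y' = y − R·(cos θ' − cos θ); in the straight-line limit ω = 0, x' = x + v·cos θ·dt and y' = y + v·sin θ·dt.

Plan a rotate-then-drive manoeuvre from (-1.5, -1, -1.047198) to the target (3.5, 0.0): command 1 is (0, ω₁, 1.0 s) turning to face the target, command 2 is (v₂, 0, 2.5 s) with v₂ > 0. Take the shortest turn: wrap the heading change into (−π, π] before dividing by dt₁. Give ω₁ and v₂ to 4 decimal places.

ω₁ = 1.2446, v₂ = 2.0396

heading to target = atan2(0−-1, 3.5−-1.5) = 0.1974
Δθ = wrap(0.1974 − -1.0472) = 1.2446; ω₁ = Δθ/dt₁ = 1.2446
distance = √((3.5−-1.5)² + (0−-1)²) = 5.0990; v₂ = distance/dt₂ = 2.0396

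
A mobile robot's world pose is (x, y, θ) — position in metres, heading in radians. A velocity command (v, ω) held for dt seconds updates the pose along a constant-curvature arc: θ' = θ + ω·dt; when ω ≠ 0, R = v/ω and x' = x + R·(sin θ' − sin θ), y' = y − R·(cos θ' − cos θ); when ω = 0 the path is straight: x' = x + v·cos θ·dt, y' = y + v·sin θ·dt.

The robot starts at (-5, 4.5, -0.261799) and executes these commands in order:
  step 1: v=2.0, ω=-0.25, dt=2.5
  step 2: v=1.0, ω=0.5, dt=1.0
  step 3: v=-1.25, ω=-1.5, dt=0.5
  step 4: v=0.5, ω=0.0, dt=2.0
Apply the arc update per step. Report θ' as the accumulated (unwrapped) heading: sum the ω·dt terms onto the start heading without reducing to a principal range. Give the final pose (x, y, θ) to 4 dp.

step 1: θ'=-0.8868 (R=-8.0000) → pose (-0.8701, 1.8278, -0.8868)
step 2: θ'=-0.3868 (R=2.0000) → pose (-0.0745, 1.2393, -0.3868)
step 3: θ'=-1.1368 (R=0.8333) → pose (-0.5162, 1.6607, -1.1368)
step 4: θ'=-1.1368 (straight) → pose (-0.0957, 0.7534, -1.1368)

(-0.0957, 0.7534, -1.1368)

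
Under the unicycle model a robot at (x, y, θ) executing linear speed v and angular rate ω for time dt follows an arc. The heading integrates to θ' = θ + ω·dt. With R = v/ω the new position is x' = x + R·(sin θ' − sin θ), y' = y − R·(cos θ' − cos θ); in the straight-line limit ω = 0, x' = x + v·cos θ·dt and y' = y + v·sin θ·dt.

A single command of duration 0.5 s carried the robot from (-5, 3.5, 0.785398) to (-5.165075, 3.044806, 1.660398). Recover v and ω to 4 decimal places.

v = -1.0000, ω = 1.7500

Δθ = 1.660398 − 0.785398 = 0.875000
ω = Δθ/dt = 0.875000/0.5 = 1.7500
R = −Δy/(cos θ' − cos θ) = -0.5714
v = R·ω = -0.5714·1.7500 = -1.0000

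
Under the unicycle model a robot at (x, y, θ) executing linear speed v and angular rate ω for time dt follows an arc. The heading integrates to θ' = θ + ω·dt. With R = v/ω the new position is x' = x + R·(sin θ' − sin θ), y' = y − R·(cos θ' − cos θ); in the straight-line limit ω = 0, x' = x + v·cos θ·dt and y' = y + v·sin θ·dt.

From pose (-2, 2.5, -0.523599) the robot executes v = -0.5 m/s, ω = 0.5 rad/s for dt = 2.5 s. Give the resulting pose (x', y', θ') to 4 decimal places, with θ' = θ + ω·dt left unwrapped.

(-3.1642, 2.3815, 0.7264)

θ' = -0.5236 + 0.5·2.5 = 0.7264
R = v/ω = -0.5/0.5 = -1.0000
x' = -2 + -1.0000·(sin 0.7264 − sin -0.5236) = -3.1642
y' = 2.5 − -1.0000·(cos 0.7264 − cos -0.5236) = 2.3815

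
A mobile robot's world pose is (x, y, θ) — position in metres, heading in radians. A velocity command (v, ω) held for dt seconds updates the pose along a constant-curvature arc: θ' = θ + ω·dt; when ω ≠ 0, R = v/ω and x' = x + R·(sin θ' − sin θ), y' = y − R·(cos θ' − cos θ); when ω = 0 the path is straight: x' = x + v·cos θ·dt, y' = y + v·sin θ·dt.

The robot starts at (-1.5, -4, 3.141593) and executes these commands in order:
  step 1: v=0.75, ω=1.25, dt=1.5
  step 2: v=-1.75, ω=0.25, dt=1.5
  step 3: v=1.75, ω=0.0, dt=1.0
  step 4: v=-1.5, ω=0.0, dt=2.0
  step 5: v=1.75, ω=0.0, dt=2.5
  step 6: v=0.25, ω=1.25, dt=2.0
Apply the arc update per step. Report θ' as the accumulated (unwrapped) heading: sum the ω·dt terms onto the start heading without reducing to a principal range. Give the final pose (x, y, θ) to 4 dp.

(-0.9860, -4.7776, 7.8916)

step 1: θ'=5.0166 (R=0.6000) → pose (-2.0725, -4.7797, 5.0166)
step 2: θ'=5.3916 (R=-7.0000) → pose (-3.3045, -2.4792, 5.3916)
step 3: θ'=5.3916 (straight) → pose (-2.2052, -3.8409, 5.3916)
step 4: θ'=5.3916 (straight) → pose (-4.0898, -1.5066, 5.3916)
step 5: θ'=5.3916 (straight) → pose (-1.3415, -4.9107, 5.3916)
step 6: θ'=7.8916 (R=0.2000) → pose (-0.9860, -4.7776, 7.8916)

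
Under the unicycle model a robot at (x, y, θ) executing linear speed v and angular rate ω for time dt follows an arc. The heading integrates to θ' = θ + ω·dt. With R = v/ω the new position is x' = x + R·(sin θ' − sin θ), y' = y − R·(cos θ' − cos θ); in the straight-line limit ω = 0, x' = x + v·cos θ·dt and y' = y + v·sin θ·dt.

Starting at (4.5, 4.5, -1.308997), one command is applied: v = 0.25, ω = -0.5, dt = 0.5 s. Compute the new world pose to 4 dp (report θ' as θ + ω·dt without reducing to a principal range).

θ' = -1.3090 + -0.5·0.5 = -1.5590
R = v/ω = 0.25/-0.5 = -0.5000
x' = 4.5 + -0.5000·(sin -1.5590 − sin -1.3090) = 4.5170
y' = 4.5 − -0.5000·(cos -1.5590 − cos -1.3090) = 4.3765

(4.5170, 4.3765, -1.5590)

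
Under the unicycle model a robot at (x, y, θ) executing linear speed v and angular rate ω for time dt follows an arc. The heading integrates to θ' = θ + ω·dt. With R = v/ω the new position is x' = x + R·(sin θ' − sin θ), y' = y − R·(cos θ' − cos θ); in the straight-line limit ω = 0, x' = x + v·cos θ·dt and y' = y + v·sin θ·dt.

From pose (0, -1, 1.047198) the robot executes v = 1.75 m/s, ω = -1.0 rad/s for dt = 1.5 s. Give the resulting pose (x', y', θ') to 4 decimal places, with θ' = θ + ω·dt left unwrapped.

θ' = 1.0472 + -1.0·1.5 = -0.4528
R = v/ω = 1.75/-1.0 = -1.7500
x' = 0 + -1.7500·(sin -0.4528 − sin 1.0472) = 2.2811
y' = -1 − -1.7500·(cos -0.4528 − cos 1.0472) = -0.3014

(2.2811, -0.3014, -0.4528)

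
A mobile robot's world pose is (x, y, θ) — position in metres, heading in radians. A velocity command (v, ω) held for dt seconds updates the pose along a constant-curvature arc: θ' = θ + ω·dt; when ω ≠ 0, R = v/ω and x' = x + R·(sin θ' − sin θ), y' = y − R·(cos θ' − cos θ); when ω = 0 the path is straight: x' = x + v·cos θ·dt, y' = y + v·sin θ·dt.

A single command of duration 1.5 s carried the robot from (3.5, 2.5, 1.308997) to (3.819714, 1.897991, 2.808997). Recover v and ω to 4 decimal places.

v = -0.5000, ω = 1.0000

Δθ = 2.808997 − 1.308997 = 1.500000
ω = Δθ/dt = 1.500000/1.5 = 1.0000
R = −Δy/(cos θ' − cos θ) = -0.5000
v = R·ω = -0.5000·1.0000 = -0.5000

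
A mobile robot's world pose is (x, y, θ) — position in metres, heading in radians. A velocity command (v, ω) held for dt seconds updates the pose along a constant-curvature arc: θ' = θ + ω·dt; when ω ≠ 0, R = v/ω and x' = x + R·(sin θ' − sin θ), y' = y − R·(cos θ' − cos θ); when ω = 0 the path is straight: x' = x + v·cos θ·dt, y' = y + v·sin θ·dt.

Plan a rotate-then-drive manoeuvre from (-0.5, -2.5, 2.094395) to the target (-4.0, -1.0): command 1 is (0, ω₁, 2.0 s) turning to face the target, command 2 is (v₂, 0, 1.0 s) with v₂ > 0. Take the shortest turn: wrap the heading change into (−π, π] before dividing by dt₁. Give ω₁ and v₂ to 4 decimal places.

heading to target = atan2(-1−-2.5, -4−-0.5) = 2.7367
Δθ = wrap(2.7367 − 2.0944) = 0.6423; ω₁ = Δθ/dt₁ = 0.3212
distance = √((-4−-0.5)² + (-1−-2.5)²) = 3.8079; v₂ = distance/dt₂ = 3.8079

ω₁ = 0.3212, v₂ = 3.8079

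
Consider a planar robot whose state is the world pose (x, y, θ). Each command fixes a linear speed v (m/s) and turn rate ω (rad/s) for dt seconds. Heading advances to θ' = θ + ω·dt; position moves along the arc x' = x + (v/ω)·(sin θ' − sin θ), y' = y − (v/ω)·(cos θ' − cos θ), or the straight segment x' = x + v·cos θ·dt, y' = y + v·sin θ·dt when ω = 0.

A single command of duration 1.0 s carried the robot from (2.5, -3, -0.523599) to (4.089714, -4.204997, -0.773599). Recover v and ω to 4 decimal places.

v = 2.0000, ω = -0.2500

Δθ = -0.773599 − -0.523599 = -0.250000
ω = Δθ/dt = -0.250000/1.0 = -0.2500
R = Δx/(sin θ' − sin θ) = -8.0000
v = R·ω = -8.0000·-0.2500 = 2.0000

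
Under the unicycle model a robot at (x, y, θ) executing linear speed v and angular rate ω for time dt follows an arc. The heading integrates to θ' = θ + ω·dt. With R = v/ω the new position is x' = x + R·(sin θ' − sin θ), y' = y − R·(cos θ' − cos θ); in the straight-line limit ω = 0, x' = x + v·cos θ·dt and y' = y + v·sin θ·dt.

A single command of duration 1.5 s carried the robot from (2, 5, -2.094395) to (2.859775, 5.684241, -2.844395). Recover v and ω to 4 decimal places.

Δθ = -2.844395 − -2.094395 = -0.750000
ω = Δθ/dt = -0.750000/1.5 = -0.5000
R = Δx/(sin θ' − sin θ) = 1.5000
v = R·ω = 1.5000·-0.5000 = -0.7500

v = -0.7500, ω = -0.5000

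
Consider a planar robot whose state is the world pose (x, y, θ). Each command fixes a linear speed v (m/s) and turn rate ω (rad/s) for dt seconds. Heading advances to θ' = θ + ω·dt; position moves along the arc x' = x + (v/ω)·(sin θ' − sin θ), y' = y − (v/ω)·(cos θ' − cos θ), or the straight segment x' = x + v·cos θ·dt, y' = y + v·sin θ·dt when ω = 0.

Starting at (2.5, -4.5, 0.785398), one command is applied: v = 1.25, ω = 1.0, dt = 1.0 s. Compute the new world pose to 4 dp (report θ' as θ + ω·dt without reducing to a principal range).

θ' = 0.7854 + 1.0·1.0 = 1.7854
R = v/ω = 1.25/1.0 = 1.2500
x' = 2.5 + 1.2500·(sin 1.7854 − sin 0.7854) = 2.8374
y' = -4.5 − 1.2500·(cos 1.7854 − cos 0.7854) = -3.3499

(2.8374, -3.3499, 1.7854)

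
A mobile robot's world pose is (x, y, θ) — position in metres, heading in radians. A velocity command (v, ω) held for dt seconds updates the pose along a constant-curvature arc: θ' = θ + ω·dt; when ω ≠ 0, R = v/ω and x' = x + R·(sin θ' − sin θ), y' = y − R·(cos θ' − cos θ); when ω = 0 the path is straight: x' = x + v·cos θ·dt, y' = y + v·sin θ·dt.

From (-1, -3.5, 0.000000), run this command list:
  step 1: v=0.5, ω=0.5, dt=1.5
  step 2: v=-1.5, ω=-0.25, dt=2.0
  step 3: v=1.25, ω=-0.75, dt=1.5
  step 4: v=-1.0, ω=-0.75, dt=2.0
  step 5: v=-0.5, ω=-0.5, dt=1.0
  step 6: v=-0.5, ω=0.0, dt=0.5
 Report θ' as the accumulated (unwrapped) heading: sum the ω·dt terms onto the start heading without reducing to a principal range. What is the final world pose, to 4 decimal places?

(-0.4623, -3.0763, -2.8750)

step 1: θ'=0.7500 (R=1.0000) → pose (-0.3184, -3.2317, 0.7500)
step 2: θ'=0.2500 (R=6.0000) → pose (-2.9238, -4.6550, 0.2500)
step 3: θ'=-0.8750 (R=-1.6667) → pose (-1.2322, -5.2016, -0.8750)
step 4: θ'=-2.3750 (R=1.3333) → pose (-1.1337, -3.3865, -2.3750)
step 5: θ'=-2.8750 (R=1.0000) → pose (-0.7035, -3.1421, -2.8750)
step 6: θ'=-2.8750 (straight) → pose (-0.4623, -3.0763, -2.8750)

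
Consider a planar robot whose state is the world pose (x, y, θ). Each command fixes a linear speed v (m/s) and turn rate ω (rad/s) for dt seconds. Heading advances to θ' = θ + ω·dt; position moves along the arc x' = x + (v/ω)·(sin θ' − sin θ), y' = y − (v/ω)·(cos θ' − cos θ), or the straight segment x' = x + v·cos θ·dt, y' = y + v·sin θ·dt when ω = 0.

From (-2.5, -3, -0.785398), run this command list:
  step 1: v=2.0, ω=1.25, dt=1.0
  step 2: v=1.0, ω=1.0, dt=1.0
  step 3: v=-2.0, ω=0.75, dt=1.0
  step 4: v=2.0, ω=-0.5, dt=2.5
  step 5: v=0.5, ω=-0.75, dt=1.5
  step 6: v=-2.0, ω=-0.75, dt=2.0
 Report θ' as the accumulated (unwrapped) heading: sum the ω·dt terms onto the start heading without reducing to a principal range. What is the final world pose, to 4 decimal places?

(-1.2504, 3.4350, -1.6604)

step 1: θ'=0.4646 (R=1.6000) → pose (-0.6517, -3.2990, 0.4646)
step 2: θ'=1.4646 (R=1.0000) → pose (-0.1054, -2.5110, 1.4646)
step 3: θ'=2.2146 (R=-2.6667) → pose (0.4134, -4.3943, 2.2146)
step 4: θ'=0.9646 (R=-4.0000) → pose (0.3254, 0.2856, 0.9646)
step 5: θ'=-0.1604 (R=-0.6667) → pose (0.9797, 0.5639, -0.1604)
step 6: θ'=-1.6604 (R=2.6667) → pose (-1.2504, 3.4350, -1.6604)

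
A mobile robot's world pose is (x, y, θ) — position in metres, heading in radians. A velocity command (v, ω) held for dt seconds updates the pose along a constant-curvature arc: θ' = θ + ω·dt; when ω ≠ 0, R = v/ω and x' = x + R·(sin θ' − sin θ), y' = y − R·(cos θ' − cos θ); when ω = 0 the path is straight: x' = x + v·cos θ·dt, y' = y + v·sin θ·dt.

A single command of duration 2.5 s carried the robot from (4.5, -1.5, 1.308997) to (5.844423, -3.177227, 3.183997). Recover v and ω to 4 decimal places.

v = -1.0000, ω = 0.7500

Δθ = 3.183997 − 1.308997 = 1.875000
ω = Δθ/dt = 1.875000/2.5 = 0.7500
R = −Δy/(cos θ' − cos θ) = -1.3333
v = R·ω = -1.3333·0.7500 = -1.0000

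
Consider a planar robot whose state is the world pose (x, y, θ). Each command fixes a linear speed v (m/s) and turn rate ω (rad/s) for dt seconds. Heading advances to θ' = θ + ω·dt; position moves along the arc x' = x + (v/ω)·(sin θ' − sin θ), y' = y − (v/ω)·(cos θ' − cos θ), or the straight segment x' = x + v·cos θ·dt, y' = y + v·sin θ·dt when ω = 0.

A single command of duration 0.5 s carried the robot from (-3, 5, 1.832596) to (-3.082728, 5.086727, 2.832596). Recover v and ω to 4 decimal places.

v = 0.2500, ω = 2.0000

Δθ = 2.832596 − 1.832596 = 1.000000
ω = Δθ/dt = 1.000000/0.5 = 2.0000
R = −Δy/(cos θ' − cos θ) = 0.1250
v = R·ω = 0.1250·2.0000 = 0.2500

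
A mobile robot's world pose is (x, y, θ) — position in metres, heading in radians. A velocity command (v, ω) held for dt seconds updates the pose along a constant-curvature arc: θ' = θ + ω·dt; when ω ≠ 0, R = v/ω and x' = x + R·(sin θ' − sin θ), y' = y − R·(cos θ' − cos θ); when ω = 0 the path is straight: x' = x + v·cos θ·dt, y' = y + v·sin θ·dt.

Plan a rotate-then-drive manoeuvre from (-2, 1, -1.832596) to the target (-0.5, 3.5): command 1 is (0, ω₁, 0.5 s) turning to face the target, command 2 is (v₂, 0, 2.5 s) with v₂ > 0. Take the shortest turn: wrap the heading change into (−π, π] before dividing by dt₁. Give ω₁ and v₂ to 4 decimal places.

heading to target = atan2(3.5−1, -0.5−-2) = 1.0304
Δθ = wrap(1.0304 − -1.8326) = 2.8630; ω₁ = Δθ/dt₁ = 5.7259
distance = √((-0.5−-2)² + (3.5−1)²) = 2.9155; v₂ = distance/dt₂ = 1.1662

ω₁ = 5.7259, v₂ = 1.1662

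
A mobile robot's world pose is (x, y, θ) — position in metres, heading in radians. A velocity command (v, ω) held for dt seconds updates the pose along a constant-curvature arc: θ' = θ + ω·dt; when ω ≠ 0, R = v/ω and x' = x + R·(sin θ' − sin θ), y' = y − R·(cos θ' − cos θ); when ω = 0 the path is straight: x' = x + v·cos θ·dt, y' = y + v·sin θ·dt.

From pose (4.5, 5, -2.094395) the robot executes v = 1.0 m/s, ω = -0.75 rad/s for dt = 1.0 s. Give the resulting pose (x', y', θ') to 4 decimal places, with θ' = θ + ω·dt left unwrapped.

θ' = -2.0944 + -0.75·1.0 = -2.8444
R = v/ω = 1.0/-0.75 = -1.3333
x' = 4.5 + -1.3333·(sin -2.8444 − sin -2.0944) = 3.7358
y' = 5 − -1.3333·(cos -2.8444 − cos -2.0944) = 4.3918

(3.7358, 4.3918, -2.8444)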